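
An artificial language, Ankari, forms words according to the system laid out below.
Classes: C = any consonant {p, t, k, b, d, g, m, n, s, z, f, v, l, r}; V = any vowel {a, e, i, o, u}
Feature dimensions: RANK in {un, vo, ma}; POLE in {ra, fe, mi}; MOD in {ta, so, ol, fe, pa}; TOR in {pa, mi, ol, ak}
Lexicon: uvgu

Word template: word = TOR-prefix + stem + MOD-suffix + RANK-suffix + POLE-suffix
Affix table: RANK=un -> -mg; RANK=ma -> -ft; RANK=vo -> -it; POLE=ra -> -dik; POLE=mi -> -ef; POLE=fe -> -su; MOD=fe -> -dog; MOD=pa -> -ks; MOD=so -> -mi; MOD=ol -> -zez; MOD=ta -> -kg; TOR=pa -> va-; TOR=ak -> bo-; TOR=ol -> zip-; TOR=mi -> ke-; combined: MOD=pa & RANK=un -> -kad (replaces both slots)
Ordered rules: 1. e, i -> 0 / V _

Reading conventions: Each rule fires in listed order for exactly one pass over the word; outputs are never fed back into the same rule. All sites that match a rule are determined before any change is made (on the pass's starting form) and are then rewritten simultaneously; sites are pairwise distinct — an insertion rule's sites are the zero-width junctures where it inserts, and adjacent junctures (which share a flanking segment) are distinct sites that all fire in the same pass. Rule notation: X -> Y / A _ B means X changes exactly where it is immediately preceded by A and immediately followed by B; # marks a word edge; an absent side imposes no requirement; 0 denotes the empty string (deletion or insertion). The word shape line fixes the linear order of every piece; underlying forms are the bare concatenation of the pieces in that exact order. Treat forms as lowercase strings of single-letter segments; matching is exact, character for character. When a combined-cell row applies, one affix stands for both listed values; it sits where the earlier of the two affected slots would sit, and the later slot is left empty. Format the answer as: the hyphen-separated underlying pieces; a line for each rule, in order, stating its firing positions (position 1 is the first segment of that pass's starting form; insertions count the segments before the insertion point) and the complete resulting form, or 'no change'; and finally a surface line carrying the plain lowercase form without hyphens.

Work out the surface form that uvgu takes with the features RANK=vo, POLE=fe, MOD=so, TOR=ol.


underlying: zip-uvgu-mi-it-su
1. e, i -> 0 / V _: fires at position(s) 10: zipuvgumitsu
surface: zipuvgumitsu


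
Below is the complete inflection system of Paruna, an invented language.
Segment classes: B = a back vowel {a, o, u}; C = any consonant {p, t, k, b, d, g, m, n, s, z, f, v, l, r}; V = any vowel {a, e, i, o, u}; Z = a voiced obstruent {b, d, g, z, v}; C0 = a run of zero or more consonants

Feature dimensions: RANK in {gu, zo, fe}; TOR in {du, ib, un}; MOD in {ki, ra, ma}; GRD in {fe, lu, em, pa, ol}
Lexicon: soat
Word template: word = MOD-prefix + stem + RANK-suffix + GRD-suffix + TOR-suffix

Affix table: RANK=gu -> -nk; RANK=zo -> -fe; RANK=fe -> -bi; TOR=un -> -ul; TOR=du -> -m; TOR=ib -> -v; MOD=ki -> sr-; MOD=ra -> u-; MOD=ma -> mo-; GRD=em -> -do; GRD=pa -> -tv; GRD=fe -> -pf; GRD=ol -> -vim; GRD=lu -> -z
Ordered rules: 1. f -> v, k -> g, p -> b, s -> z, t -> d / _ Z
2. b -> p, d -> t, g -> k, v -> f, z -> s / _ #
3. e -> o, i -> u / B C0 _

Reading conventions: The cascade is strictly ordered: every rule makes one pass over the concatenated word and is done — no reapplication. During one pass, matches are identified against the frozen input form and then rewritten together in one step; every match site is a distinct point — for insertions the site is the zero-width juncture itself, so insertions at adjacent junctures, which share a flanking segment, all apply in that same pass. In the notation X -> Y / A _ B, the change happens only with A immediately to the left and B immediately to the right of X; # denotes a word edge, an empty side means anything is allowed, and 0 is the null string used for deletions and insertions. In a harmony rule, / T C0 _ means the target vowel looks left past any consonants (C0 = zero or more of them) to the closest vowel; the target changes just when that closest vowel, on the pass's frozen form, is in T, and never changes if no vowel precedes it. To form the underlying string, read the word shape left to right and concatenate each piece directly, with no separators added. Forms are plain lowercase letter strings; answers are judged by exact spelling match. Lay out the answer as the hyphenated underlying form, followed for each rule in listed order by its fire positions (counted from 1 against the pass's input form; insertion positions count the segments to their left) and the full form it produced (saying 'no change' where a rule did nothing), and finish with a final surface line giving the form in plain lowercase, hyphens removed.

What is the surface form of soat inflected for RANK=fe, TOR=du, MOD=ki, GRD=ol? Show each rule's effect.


underlying: sr-soat-bi-vim-m
1. f -> v, k -> g, p -> b, s -> z, t -> d / _ Z: fires at position(s) 6: srsoadbivimm
2. b -> p, d -> t, g -> k, v -> f, z -> s / _ #: no change
3. e -> o, i -> u / B C0 _: fires at position(s) 8: srsoadbuvimm
surface: srsoadbuvimm


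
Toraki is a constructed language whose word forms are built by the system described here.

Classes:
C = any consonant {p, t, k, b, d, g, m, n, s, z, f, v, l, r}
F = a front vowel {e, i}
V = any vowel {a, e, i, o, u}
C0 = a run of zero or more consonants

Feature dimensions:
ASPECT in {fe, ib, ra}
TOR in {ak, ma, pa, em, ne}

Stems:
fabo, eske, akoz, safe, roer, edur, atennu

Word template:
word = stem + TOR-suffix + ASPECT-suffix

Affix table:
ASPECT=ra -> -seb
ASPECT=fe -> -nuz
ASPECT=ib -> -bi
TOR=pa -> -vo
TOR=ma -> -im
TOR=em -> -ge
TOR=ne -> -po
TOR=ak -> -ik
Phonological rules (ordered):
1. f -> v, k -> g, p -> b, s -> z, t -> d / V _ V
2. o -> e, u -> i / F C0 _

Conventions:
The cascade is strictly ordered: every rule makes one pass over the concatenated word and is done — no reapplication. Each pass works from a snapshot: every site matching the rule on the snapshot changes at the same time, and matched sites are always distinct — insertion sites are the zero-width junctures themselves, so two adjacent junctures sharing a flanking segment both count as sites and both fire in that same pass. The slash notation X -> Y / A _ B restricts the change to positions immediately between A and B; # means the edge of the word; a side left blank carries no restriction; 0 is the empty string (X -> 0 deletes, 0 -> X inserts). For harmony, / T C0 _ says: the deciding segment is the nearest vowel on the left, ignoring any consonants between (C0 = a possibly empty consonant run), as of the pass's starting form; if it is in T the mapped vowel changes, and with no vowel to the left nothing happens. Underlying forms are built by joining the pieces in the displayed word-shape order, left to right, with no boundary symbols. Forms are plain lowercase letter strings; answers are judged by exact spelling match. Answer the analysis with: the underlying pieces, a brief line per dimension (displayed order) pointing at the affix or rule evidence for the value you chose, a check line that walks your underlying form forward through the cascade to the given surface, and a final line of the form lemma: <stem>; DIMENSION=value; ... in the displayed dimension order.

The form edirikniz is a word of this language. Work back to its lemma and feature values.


underlying: edur-ik-nuz
ASPECT=fe - signalled by the affix -nuz
TOR=ak - signalled by the affix -ik
check: eduriknuz -> eduriknuz -> edirikniz
lemma: edur; ASPECT=fe; TOR=ak


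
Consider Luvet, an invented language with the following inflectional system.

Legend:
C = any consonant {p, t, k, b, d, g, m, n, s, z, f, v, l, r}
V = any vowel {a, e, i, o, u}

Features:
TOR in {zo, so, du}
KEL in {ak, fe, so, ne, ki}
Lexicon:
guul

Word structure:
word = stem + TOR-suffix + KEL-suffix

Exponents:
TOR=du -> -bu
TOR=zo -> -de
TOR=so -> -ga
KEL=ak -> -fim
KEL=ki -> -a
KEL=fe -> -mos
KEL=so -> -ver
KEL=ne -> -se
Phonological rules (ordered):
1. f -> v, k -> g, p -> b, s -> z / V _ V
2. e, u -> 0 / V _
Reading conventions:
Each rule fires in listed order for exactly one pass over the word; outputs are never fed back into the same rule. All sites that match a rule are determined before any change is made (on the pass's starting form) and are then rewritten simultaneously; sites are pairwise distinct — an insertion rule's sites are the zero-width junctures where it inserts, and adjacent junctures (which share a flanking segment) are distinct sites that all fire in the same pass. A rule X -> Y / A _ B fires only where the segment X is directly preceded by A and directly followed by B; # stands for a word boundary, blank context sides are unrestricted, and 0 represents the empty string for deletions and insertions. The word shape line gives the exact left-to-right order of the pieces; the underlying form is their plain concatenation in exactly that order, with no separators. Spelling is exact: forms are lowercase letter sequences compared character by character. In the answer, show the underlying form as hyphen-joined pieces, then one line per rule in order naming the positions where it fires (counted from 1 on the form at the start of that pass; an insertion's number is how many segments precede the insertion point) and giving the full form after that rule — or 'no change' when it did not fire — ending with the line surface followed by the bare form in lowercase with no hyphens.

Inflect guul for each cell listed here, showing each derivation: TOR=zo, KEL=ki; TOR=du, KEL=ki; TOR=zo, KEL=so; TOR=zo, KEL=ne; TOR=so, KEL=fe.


cell TOR=zo, KEL=ki:
underlying: guul-de-a
1. f -> v, k -> g, p -> b, s -> z / V _ V: no change
2. e, u -> 0 / V _: fires at position(s) 3: guldea
surface: guldea

cell TOR=du, KEL=ki:
underlying: guul-bu-a
1. f -> v, k -> g, p -> b, s -> z / V _ V: no change
2. e, u -> 0 / V _: fires at position(s) 3: gulbua
surface: gulbua

cell TOR=zo, KEL=so:
underlying: guul-de-ver
1. f -> v, k -> g, p -> b, s -> z / V _ V: no change
2. e, u -> 0 / V _: fires at position(s) 3: guldever
surface: guldever

cell TOR=zo, KEL=ne:
underlying: guul-de-se
1. f -> v, k -> g, p -> b, s -> z / V _ V: fires at position(s) 7: guuldeze
2. e, u -> 0 / V _: fires at position(s) 3: guldeze
surface: guldeze

cell TOR=so, KEL=fe:
underlying: guul-ga-mos
1. f -> v, k -> g, p -> b, s -> z / V _ V: no change
2. e, u -> 0 / V _: fires at position(s) 3: gulgamos
surface: gulgamos


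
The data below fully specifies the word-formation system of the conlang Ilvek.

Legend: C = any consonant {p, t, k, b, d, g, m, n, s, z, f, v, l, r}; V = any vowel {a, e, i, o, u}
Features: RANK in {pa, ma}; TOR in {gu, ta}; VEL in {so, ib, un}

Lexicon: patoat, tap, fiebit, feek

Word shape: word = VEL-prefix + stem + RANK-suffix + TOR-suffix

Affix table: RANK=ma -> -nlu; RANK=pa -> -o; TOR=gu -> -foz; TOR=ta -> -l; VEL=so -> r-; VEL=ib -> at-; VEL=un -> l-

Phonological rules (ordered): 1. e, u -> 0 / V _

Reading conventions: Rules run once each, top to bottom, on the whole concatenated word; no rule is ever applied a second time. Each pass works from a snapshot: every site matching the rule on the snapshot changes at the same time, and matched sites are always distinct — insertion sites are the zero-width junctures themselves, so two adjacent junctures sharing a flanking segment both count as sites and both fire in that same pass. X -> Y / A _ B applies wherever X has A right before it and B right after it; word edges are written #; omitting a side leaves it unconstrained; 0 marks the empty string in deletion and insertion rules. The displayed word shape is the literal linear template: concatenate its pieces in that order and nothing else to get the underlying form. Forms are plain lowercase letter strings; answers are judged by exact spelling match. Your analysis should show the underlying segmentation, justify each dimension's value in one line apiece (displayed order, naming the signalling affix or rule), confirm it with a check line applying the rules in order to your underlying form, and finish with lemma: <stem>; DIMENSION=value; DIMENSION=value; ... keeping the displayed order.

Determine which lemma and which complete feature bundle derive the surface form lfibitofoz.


underlying: l-fiebit-o-foz
RANK=pa - signalled by the affix -o
TOR=gu - signalled by the affix -foz
VEL=un - signalled by the affix l-
check: lfiebitofoz -> lfibitofoz
lemma: fiebit; RANK=pa; TOR=gu; VEL=un


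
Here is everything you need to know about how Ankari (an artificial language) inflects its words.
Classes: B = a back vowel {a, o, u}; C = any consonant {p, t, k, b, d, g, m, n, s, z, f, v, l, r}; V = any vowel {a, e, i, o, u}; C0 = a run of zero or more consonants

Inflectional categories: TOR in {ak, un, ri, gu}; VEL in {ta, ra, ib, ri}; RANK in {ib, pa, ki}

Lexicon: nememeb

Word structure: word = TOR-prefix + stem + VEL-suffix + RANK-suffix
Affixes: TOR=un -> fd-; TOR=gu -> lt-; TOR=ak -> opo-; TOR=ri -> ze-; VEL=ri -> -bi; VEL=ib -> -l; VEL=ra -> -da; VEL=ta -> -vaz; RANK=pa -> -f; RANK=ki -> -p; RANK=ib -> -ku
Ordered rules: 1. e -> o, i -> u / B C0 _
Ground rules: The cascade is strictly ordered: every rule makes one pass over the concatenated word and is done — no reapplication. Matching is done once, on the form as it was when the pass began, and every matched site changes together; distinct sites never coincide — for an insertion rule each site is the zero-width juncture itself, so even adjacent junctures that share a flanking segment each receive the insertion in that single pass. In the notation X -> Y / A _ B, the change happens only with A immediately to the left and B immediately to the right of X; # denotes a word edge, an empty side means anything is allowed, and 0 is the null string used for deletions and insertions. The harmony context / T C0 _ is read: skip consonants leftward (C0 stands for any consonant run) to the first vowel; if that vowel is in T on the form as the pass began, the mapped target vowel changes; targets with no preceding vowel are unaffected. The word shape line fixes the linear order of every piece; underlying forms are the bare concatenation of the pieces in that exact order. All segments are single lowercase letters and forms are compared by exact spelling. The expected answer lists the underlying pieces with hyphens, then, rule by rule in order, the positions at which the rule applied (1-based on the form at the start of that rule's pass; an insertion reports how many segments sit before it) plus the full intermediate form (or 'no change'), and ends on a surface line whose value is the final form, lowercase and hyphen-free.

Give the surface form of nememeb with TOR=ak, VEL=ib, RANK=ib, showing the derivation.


underlying: opo-nememeb-l-ku
1. e -> o, i -> u / B C0 _: fires at position(s) 5: oponomemeblku
surface: oponomemeblku


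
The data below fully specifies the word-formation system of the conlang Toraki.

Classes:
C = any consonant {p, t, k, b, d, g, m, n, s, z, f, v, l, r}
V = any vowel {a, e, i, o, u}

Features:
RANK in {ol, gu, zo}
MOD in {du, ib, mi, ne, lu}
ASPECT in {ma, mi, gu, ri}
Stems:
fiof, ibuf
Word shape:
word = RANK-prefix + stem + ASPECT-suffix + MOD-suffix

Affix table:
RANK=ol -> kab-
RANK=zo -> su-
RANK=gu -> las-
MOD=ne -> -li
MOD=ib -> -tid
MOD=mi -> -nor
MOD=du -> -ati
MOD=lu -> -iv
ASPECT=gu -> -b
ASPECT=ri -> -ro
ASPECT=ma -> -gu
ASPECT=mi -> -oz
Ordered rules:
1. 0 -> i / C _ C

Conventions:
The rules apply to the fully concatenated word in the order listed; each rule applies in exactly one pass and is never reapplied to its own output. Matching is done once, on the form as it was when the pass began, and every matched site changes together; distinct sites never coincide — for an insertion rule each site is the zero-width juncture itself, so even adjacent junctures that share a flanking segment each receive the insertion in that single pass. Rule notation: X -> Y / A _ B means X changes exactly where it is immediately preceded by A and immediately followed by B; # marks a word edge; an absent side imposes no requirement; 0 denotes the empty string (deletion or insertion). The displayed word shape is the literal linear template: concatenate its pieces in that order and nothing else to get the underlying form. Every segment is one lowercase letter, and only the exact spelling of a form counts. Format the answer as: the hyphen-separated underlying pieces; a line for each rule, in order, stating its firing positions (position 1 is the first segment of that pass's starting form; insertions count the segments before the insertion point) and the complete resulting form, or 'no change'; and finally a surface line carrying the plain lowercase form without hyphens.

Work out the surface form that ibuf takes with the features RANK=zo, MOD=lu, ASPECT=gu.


underlying: su-ibuf-b-iv
1. 0 -> i / C _ C: inserts after position(s) 6: suibufibiv
surface: suibufibiv


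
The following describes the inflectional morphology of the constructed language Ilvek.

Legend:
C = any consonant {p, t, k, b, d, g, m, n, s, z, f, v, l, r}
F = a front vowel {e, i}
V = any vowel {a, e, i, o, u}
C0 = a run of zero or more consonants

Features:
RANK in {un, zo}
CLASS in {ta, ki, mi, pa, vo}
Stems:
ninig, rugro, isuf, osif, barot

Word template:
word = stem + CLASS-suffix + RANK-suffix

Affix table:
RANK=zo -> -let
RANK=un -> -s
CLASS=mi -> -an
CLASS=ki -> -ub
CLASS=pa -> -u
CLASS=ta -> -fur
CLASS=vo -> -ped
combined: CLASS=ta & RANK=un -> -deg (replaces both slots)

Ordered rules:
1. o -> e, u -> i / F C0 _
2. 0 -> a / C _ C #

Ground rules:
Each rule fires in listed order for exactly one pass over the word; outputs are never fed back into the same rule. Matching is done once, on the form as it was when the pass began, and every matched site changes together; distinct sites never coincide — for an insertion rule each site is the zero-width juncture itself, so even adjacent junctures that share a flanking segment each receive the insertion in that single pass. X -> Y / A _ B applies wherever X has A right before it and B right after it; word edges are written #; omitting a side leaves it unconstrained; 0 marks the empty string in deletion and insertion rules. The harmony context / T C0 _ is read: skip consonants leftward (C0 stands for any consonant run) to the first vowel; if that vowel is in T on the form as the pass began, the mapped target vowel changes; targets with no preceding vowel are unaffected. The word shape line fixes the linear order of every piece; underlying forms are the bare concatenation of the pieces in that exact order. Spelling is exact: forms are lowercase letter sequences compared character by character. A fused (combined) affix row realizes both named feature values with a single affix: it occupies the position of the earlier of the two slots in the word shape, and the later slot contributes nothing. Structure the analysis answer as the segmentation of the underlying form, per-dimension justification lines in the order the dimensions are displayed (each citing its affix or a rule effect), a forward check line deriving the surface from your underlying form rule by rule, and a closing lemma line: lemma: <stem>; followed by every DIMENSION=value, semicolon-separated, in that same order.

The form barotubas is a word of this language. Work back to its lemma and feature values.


underlying: barot-ub-s
RANK=un - signalled by the affix -s
CLASS=ki - signalled by the affix -ub
check: barotubs -> barotubs -> barotubas
lemma: barot; RANK=un; CLASS=ki


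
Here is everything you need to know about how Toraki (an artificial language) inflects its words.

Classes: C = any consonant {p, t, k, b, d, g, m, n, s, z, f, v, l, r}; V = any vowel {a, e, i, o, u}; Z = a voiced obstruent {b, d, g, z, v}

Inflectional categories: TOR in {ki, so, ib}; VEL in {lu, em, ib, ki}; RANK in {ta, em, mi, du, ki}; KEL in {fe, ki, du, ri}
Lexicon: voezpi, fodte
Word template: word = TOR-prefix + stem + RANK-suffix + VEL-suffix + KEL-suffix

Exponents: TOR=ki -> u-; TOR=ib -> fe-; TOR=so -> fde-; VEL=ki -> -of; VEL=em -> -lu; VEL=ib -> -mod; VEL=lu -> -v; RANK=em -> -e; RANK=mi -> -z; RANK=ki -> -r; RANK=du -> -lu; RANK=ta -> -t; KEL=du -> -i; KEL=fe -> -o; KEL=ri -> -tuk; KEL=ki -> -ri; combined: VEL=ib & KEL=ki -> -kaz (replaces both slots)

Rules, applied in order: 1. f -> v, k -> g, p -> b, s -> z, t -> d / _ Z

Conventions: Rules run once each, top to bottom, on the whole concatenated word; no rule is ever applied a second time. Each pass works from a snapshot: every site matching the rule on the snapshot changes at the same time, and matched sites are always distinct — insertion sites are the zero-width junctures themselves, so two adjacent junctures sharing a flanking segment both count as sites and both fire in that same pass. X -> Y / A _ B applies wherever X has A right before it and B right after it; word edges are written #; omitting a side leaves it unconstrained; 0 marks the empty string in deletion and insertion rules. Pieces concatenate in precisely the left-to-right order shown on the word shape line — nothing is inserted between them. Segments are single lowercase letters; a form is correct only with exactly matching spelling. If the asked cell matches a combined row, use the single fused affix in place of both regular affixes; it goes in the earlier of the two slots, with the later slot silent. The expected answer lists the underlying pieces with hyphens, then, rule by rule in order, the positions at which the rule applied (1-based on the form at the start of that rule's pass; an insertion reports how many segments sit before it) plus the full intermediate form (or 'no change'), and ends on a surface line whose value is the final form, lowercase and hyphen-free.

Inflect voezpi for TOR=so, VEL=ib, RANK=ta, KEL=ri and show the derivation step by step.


underlying: fde-voezpi-t-mod-tuk
1. f -> v, k -> g, p -> b, s -> z, t -> d / _ Z: fires at position(s) 1: vdevoezpitmodtuk
surface: vdevoezpitmodtuk


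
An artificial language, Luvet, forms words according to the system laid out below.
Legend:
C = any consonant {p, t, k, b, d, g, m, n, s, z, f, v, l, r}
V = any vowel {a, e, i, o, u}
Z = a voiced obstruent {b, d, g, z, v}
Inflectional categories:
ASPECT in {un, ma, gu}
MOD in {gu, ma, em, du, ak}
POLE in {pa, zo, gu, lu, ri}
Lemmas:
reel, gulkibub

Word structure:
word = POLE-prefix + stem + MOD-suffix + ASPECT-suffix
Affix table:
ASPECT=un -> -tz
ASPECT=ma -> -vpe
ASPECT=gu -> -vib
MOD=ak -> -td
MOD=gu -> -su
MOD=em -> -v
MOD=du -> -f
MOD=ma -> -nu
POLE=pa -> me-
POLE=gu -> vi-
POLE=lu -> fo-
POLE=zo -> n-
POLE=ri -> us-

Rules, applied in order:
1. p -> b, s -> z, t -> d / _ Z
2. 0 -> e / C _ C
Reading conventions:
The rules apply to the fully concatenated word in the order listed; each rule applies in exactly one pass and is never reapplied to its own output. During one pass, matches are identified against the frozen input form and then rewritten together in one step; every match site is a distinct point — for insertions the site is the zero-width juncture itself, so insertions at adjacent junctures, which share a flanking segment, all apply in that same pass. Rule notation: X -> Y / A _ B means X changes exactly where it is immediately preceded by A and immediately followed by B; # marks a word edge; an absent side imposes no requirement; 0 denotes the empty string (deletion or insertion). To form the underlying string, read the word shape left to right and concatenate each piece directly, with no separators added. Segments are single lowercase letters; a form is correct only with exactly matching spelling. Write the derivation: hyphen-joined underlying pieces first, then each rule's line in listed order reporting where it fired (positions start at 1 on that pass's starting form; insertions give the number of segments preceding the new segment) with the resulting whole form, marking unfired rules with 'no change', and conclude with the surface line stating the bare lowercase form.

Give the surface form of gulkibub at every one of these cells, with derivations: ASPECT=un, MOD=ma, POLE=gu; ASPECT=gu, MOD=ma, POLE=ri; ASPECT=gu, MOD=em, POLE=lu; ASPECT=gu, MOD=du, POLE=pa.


cell ASPECT=un, MOD=ma, POLE=gu:
underlying: vi-gulkibub-nu-tz
1. p -> b, s -> z, t -> d / _ Z: fires at position(s) 13: vigulkibubnudz
2. 0 -> e / C _ C: inserts after position(s) 5, 10, 13: vigulekibubenudez
surface: vigulekibubenudez

cell ASPECT=gu, MOD=ma, POLE=ri:
underlying: us-gulkibub-nu-vib
1. p -> b, s -> z, t -> d / _ Z: fires at position(s) 2: uzgulkibubnuvib
2. 0 -> e / C _ C: inserts after position(s) 2, 5, 10: uzegulekibubenuvib
surface: uzegulekibubenuvib

cell ASPECT=gu, MOD=em, POLE=lu:
underlying: fo-gulkibub-v-vib
1. p -> b, s -> z, t -> d / _ Z: no change
2. 0 -> e / C _ C: inserts after position(s) 5, 10, 11: fogulekibubevevib
surface: fogulekibubevevib

cell ASPECT=gu, MOD=du, POLE=pa:
underlying: me-gulkibub-f-vib
1. p -> b, s -> z, t -> d / _ Z: no change
2. 0 -> e / C _ C: inserts after position(s) 5, 10, 11: megulekibubefevib
surface: megulekibubefevib


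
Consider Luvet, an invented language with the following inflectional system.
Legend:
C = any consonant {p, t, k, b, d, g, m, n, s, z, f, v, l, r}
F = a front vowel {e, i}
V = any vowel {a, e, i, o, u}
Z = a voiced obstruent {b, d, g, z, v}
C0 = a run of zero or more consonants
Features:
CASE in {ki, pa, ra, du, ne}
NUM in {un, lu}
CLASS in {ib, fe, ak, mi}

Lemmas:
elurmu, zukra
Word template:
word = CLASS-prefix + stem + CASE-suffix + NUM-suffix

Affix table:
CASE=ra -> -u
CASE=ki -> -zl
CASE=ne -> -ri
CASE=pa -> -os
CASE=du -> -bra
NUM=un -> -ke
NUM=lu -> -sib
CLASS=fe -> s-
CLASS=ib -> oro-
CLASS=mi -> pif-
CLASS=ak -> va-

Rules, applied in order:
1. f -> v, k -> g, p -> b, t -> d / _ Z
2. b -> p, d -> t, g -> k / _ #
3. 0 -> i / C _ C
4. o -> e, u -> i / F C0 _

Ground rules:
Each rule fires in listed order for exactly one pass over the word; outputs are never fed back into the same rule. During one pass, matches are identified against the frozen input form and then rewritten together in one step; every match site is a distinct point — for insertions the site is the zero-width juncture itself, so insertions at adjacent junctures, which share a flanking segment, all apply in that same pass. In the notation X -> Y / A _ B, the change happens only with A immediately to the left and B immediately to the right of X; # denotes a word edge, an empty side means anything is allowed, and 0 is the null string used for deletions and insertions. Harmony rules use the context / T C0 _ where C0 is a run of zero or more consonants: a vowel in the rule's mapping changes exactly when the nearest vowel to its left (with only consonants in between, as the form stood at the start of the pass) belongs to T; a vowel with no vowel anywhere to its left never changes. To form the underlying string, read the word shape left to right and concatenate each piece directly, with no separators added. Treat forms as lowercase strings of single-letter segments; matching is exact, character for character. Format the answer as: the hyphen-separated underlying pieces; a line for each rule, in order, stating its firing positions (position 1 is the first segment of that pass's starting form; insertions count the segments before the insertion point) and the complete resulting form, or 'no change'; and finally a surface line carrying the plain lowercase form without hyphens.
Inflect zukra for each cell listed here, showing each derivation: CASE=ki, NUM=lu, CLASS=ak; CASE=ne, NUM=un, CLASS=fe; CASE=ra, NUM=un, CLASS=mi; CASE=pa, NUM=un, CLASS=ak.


cell CASE=ki, NUM=lu, CLASS=ak:
underlying: va-zukra-zl-sib
1. f -> v, k -> g, p -> b, t -> d / _ Z: no change
2. b -> p, d -> t, g -> k / _ #: fires at position(s) 12: vazukrazlsip
3. 0 -> i / C _ C: inserts after position(s) 5, 8, 9: vazukirazilisip
4. o -> e, u -> i / F C0 _: no change
surface: vazukirazilisip

cell CASE=ne, NUM=un, CLASS=fe:
underlying: s-zukra-ri-ke
1. f -> v, k -> g, p -> b, t -> d / _ Z: no change
2. b -> p, d -> t, g -> k / _ #: no change
3. 0 -> i / C _ C: inserts after position(s) 1, 4: sizukirarike
4. o -> e, u -> i / F C0 _: fires at position(s) 4: sizikirarike
surface: sizikirarike

cell CASE=ra, NUM=un, CLASS=mi:
underlying: pif-zukra-u-ke
1. f -> v, k -> g, p -> b, t -> d / _ Z: fires at position(s) 3: pivzukrauke
2. b -> p, d -> t, g -> k / _ #: no change
3. 0 -> i / C _ C: inserts after position(s) 3, 6: pivizukirauke
4. o -> e, u -> i / F C0 _: fires at position(s) 6: pivizikirauke
surface: pivizikirauke

cell CASE=pa, NUM=un, CLASS=ak:
underlying: va-zukra-os-ke
1. f -> v, k -> g, p -> b, t -> d / _ Z: no change
2. b -> p, d -> t, g -> k / _ #: no change
3. 0 -> i / C _ C: inserts after position(s) 5, 9: vazukiraosike
4. o -> e, u -> i / F C0 _: no change
surface: vazukiraosike


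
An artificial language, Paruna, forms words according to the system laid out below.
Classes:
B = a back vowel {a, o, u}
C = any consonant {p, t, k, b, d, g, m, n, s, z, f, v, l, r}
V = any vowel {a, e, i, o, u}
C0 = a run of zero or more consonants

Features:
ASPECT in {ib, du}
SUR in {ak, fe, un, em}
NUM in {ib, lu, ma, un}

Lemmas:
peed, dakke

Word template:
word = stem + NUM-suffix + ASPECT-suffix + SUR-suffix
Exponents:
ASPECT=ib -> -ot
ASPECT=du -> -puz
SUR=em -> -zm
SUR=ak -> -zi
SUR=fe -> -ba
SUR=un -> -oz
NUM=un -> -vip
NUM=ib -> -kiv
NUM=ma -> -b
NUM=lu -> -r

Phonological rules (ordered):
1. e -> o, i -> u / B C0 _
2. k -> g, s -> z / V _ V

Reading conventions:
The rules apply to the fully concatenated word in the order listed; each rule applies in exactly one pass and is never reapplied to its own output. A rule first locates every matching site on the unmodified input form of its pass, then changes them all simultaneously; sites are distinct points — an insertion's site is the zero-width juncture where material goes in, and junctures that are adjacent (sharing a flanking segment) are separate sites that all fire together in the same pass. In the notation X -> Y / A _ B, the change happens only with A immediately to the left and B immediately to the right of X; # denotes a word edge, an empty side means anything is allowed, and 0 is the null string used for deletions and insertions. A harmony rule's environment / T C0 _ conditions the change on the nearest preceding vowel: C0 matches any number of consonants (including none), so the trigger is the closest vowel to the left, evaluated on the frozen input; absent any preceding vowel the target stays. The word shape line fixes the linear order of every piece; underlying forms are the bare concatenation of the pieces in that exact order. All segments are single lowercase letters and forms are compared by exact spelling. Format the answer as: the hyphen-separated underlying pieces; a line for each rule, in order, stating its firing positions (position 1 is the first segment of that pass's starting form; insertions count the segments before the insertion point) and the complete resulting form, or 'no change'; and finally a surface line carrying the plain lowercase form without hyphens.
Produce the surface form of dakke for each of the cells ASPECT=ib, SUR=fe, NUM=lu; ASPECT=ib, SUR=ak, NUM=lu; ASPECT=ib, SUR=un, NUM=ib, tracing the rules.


cell ASPECT=ib, SUR=fe, NUM=lu:
underlying: dakke-r-ot-ba
1. e -> o, i -> u / B C0 _: fires at position(s) 5: dakkorotba
2. k -> g, s -> z / V _ V: no change
surface: dakkorotba

cell ASPECT=ib, SUR=ak, NUM=lu:
underlying: dakke-r-ot-zi
1. e -> o, i -> u / B C0 _: fires at position(s) 5, 10: dakkorotzu
2. k -> g, s -> z / V _ V: no change
surface: dakkorotzu

cell ASPECT=ib, SUR=un, NUM=ib:
underlying: dakke-kiv-ot-oz
1. e -> o, i -> u / B C0 _: fires at position(s) 5: dakkokivotoz
2. k -> g, s -> z / V _ V: fires at position(s) 6: dakkogivotoz
surface: dakkogivotoz


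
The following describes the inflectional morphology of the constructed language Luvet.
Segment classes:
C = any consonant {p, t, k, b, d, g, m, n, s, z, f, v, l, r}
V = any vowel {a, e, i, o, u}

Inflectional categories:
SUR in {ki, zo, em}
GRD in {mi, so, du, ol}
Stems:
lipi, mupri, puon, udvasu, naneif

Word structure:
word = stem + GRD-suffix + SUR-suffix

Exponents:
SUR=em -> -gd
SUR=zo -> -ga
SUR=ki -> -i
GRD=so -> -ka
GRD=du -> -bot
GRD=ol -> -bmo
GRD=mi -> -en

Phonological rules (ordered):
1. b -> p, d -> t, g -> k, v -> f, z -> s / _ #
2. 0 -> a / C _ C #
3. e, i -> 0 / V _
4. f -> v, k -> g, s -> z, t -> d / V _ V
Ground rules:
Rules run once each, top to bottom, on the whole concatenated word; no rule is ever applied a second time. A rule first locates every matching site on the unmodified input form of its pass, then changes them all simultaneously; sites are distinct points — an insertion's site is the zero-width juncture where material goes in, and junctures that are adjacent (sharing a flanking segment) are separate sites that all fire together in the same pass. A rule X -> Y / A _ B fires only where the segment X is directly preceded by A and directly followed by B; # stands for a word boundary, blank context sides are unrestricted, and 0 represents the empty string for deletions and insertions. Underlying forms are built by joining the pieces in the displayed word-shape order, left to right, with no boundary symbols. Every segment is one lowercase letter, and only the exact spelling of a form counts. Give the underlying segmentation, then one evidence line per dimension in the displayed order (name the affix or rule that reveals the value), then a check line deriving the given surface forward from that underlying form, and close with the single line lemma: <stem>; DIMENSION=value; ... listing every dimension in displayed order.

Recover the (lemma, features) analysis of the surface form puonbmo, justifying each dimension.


underlying: puon-bmo-i
SUR=ki - signalled by the affix -i
GRD=ol - signalled by the affix -bmo
check: puonbmoi -> puonbmoi -> puonbmoi -> puonbmo -> puonbmo
lemma: puon; SUR=ki; GRD=ol


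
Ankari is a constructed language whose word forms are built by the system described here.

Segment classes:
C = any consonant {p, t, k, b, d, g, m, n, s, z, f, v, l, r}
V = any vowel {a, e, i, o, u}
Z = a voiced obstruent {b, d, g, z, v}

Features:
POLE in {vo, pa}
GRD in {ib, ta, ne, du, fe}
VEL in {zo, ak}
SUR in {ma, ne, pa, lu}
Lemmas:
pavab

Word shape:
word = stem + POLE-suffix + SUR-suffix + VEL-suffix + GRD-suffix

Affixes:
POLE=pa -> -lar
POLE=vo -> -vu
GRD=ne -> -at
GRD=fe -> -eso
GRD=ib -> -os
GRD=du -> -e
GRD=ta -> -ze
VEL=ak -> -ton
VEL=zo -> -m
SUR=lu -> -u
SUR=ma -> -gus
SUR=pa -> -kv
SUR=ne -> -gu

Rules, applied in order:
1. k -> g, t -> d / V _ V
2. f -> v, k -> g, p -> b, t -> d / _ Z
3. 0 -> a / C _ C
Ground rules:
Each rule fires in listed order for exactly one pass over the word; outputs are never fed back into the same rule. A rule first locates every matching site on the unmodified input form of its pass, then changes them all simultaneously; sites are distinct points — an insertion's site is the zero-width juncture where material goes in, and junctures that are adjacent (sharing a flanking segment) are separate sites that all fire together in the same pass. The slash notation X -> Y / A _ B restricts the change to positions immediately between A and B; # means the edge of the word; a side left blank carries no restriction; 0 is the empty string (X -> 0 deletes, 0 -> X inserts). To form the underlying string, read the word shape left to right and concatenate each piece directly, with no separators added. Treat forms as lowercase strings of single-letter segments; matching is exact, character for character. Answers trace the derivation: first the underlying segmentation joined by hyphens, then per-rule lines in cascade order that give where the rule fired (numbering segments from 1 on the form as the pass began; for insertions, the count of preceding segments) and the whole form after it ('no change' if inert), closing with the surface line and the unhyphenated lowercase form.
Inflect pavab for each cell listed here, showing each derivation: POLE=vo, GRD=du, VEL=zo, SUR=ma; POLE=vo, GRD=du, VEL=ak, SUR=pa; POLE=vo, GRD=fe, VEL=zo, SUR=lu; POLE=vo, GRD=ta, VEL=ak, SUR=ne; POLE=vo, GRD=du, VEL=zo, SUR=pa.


cell POLE=vo, GRD=du, VEL=zo, SUR=ma:
underlying: pavab-vu-gus-m-e
1. k -> g, t -> d / V _ V: no change
2. f -> v, k -> g, p -> b, t -> d / _ Z: no change
3. 0 -> a / C _ C: inserts after position(s) 5, 10: pavabavugusame
surface: pavabavugusame

cell POLE=vo, GRD=du, VEL=ak, SUR=pa:
underlying: pavab-vu-kv-ton-e
1. k -> g, t -> d / V _ V: no change
2. f -> v, k -> g, p -> b, t -> d / _ Z: fires at position(s) 8: pavabvugvtone
3. 0 -> a / C _ C: inserts after position(s) 5, 8, 9: pavabavugavatone
surface: pavabavugavatone

cell POLE=vo, GRD=fe, VEL=zo, SUR=lu:
underlying: pavab-vu-u-m-eso
1. k -> g, t -> d / V _ V: no change
2. f -> v, k -> g, p -> b, t -> d / _ Z: no change
3. 0 -> a / C _ C: inserts after position(s) 5: pavabavuumeso
surface: pavabavuumeso

cell POLE=vo, GRD=ta, VEL=ak, SUR=ne:
underlying: pavab-vu-gu-ton-ze
1. k -> g, t -> d / V _ V: fires at position(s) 10: pavabvugudonze
2. f -> v, k -> g, p -> b, t -> d / _ Z: no change
3. 0 -> a / C _ C: inserts after position(s) 5, 12: pavabavugudonaze
surface: pavabavugudonaze

cell POLE=vo, GRD=du, VEL=zo, SUR=pa:
underlying: pavab-vu-kv-m-e
1. k -> g, t -> d / V _ V: no change
2. f -> v, k -> g, p -> b, t -> d / _ Z: fires at position(s) 8: pavabvugvme
3. 0 -> a / C _ C: inserts after position(s) 5, 8, 9: pavabavugavame
surface: pavabavugavame


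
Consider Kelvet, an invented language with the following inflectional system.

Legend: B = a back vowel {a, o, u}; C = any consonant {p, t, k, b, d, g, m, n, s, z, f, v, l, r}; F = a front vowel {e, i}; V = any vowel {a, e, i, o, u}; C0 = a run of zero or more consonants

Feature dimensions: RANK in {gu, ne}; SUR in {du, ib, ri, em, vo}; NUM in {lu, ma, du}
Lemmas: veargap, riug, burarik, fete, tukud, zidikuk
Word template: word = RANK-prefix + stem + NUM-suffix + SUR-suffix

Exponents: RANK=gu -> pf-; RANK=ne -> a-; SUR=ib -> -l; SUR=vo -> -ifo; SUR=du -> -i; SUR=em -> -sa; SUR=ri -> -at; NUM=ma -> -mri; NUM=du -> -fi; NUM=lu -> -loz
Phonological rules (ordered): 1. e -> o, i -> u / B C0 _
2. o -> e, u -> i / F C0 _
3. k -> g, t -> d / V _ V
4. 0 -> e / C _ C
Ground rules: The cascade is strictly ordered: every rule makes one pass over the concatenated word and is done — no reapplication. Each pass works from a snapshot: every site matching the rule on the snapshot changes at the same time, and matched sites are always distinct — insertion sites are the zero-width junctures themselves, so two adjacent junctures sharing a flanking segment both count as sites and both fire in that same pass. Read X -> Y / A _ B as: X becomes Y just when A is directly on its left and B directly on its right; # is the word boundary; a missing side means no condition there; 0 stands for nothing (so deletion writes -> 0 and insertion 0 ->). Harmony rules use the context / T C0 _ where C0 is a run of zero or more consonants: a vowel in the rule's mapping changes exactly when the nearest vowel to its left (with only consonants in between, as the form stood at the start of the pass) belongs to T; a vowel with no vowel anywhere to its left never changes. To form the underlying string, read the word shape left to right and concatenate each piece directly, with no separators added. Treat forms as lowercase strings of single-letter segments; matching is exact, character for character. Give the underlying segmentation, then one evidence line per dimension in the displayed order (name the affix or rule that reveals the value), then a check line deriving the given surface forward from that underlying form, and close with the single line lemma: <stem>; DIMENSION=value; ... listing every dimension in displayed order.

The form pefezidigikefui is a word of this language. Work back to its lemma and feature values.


underlying: pf-zidikuk-fi-i
RANK=gu - signalled by the affix pf-
SUR=du - signalled by the affix -i
NUM=du - signalled by the affix -fi
check: pfzidikukfii -> pfzidikukfui -> pfzidikikfui -> pfzidigikfui -> pefezidigikefui
lemma: zidikuk; RANK=gu; SUR=du; NUM=du


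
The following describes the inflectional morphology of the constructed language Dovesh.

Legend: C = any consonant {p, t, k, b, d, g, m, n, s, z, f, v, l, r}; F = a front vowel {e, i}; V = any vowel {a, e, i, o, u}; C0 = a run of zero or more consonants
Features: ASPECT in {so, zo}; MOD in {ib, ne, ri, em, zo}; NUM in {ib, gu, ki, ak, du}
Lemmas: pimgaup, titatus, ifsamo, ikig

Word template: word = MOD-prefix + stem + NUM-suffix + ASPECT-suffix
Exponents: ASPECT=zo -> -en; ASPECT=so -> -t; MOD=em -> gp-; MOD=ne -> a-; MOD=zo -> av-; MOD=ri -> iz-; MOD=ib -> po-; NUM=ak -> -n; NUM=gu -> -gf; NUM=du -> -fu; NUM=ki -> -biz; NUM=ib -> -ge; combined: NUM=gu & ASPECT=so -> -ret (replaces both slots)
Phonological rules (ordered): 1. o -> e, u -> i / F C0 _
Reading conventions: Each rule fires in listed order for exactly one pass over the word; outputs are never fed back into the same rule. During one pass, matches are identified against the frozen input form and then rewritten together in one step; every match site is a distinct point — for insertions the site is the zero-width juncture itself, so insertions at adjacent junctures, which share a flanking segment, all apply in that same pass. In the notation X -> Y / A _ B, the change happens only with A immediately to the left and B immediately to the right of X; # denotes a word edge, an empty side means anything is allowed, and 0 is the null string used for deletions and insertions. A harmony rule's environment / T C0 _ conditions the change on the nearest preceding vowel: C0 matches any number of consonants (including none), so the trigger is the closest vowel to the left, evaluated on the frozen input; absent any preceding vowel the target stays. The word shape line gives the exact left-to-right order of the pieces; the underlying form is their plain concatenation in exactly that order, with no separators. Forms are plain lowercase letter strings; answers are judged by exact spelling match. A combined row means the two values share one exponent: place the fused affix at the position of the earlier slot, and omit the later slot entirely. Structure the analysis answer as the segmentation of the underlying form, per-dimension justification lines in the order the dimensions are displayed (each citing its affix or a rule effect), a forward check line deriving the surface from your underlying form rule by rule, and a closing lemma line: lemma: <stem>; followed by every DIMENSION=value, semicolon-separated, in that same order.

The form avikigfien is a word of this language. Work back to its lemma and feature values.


underlying: av-ikig-fu-en
ASPECT=zo - signalled by the affix -en
MOD=zo - signalled by the affix av-
NUM=du - signalled by the affix -fu
check: avikigfuen -> avikigfien
lemma: ikig; ASPECT=zo; MOD=zo; NUM=du
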